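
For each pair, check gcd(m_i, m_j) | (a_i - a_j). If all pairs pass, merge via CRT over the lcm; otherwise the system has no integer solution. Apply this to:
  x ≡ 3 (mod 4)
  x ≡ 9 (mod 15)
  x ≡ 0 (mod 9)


Moduli 4, 15, 9 are not pairwise coprime, so CRT works modulo lcm(m_i) when all pairwise compatibility conditions hold.
Pairwise compatibility: gcd(m_i, m_j) must divide a_i - a_j for every pair.
Merge one congruence at a time:
  Start: x ≡ 3 (mod 4).
  Combine with x ≡ 9 (mod 15): gcd(4, 15) = 1; 9 - 3 = 6, which IS divisible by 1, so compatible.
    Write x = 3 + 4·t and substitute into x ≡ 9 (mod 15): 4·t ≡ 9 − 3 = 6 (mod 15).
    The inverse of 4 mod 15 is 4 (since 4·4 = 16 = 1·15 + 1), so t ≡ 4·6 = 24 ≡ 9 (mod 15).
    Then x = 3 + 4·9 = 39, valid modulo lcm(4, 15) = 60: x ≡ 39 (mod 60).
  Combine with x ≡ 0 (mod 9): gcd(60, 9) = 3; 0 - 39 = -39, which IS divisible by 3, so compatible.
    Write x = 39 + 60·t and substitute into x ≡ 0 (mod 9): 60·t ≡ 0 − 39 = -39 (mod 9).
    Divide the congruence (and modulus) by g = 3: 20·t ≡ -13 (mod 3).
    Reduce coefficients mod 3: 2·t ≡ 2 (mod 3).
    The inverse of 2 mod 3 is 2 (since 2·2 = 4 = 1·3 + 1), so t ≡ 2·2 = 4 ≡ 1 (mod 3).
    Then x = 39 + 60·1 = 99, valid modulo lcm(60, 9) = 180: x ≡ 99 (mod 180).
Verify: 99 mod 4 = 3, 99 mod 15 = 9, 99 mod 9 = 0.

x ≡ 99 (mod 180).


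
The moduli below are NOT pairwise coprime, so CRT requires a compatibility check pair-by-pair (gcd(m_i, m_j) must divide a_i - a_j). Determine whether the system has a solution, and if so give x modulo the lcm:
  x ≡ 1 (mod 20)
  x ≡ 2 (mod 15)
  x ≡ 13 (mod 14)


Moduli 20, 15, 14 are not pairwise coprime, so CRT works modulo lcm(m_i) when all pairwise compatibility conditions hold.
Pairwise compatibility: gcd(m_i, m_j) must divide a_i - a_j for every pair.
Merge one congruence at a time:
  Start: x ≡ 1 (mod 20).
  Combine with x ≡ 2 (mod 15): gcd(20, 15) = 5, and 2 - 1 = 1 is NOT divisible by 5.
    ⇒ system is inconsistent (no integer solution).

No solution (the system is inconsistent).


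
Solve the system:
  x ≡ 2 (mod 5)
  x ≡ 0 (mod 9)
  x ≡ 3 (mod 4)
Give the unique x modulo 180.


Moduli 5, 9, 4 are pairwise coprime; by CRT there is a unique solution modulo M = 5 · 9 · 4 = 180.
Solve pairwise, accumulating the modulus:
  Start with x ≡ 2 (mod 5).
  Combine with x ≡ 0 (mod 9): since gcd(5, 9) = 1, we get a unique residue mod 45.
    Write x = 2 + 5·t and substitute into x ≡ 0 (mod 9): 5·t ≡ 0 − 2 = -2 (mod 9).
    Reduce coefficients mod 9: 5·t ≡ 7 (mod 9).
    The inverse of 5 mod 9 is 2 (since 5·2 = 10 = 1·9 + 1), so t ≡ 2·7 = 14 ≡ 5 (mod 9).
    Then x = 2 + 5·5 = 27, valid modulo lcm(5, 9) = 45: x ≡ 27 (mod 45).
  Combine with x ≡ 3 (mod 4): since gcd(45, 4) = 1, we get a unique residue mod 180.
    Write x = 27 + 45·t and substitute into x ≡ 3 (mod 4): 45·t ≡ 3 − 27 = -24 (mod 4).
    Reduce coefficients mod 4: 1·t ≡ 0 (mod 4).
    So t ≡ 0 (mod 4).
    Then x = 27 + 45·0 = 27, valid modulo lcm(45, 4) = 180: x ≡ 27 (mod 180).
Verify: 27 mod 5 = 2 ✓, 27 mod 9 = 0 ✓, 27 mod 4 = 3 ✓.

x ≡ 27 (mod 180).


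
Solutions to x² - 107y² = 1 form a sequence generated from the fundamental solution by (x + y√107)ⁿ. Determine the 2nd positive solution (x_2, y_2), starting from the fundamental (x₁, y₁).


Step 1: Find the fundamental solution (x₁, y₁) of x² - 107y² = 1.
  Expand √107 as a continued fraction. a₀ = ⌊√107⌋ = 10; iterate m_{k+1} = d_k·a_k − m_k, d_{k+1} = (107 − m_{k+1}²)/d_k, a_{k+1} = ⌊(a₀ + m_{k+1})/d_{k+1}⌋ (starting m₀ = 0, d₀ = 1), with convergents p_k = a_k·p_{k-1} + p_{k-2}, q_k = a_k·q_{k-1} + q_{k-2} (p₋₁ = 1, q₋₁ = 0):
  k = 0: a₀ = 10; p₀/q₀ = 10/1; p₀² − 107·q₀² = 100 − 107 = -7.
  k = 1: m = 10, d = 7, a = ⌊(10 + 10)/7⌋ = 2; p/q = (2·10 + 1)/(2·1 + 0) = 21/2; p² − 107·q² = 441 − 428 = 13.
  k = 2: m = 4, d = 13, a = ⌊(10 + 4)/13⌋ = 1; p/q = (1·21 + 10)/(1·2 + 1) = 31/3; p² − 107·q² = 961 − 963 = -2.
  k = 3: m = 9, d = 2, a = ⌊(10 + 9)/2⌋ = 9; p/q = (9·31 + 21)/(9·3 + 2) = 300/29; p² − 107·q² = 90000 − 89987 = 13.
  k = 4: m = 9, d = 13, a = ⌊(10 + 9)/13⌋ = 1; p/q = (1·300 + 31)/(1·29 + 3) = 331/32; p² − 107·q² = 109561 − 109568 = -7.
  k = 5: m = 4, d = 7, a = ⌊(10 + 4)/7⌋ = 2; p/q = (2·331 + 300)/(2·32 + 29) = 962/93; p² − 107·q² = 925444 − 925443 = 1.
  The first convergent with p² − 107·q² = 1 gives the fundamental solution (x₁, y₁) = (962, 93).
Step 2: Apply the recurrence (x_{n+1}, y_{n+1}) = (x₁x_n + 107y₁y_n, x₁y_n + y₁x_n) repeatedly.
  From (x_1, y_1) = (962, 93): x_2 = 962·962 + 107·93·93 = 1850887; y_2 = 962·93 + 93·962 = 178932.
Step 3: Verify x_2² - 107·y_2² = 3425782686769 - 3425782686768 = 1 (should be 1). ✓

(x_1, y_1) = (962, 93); (x_2, y_2) = (1850887, 178932).


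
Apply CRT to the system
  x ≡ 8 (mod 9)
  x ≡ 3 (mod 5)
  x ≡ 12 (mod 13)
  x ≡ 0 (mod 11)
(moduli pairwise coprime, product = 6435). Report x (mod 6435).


Product of moduli M = 9 · 5 · 13 · 11 = 6435.
Merge one congruence at a time:
  Start: x ≡ 8 (mod 9).
  Combine with x ≡ 3 (mod 5); new modulus lcm = 45.
    Write x = 8 + 9·t and substitute into x ≡ 3 (mod 5): 9·t ≡ 3 − 8 = -5 (mod 5).
    Reduce coefficients mod 5: 4·t ≡ 0 (mod 5).
    The inverse of 4 mod 5 is 4 (since 4·4 = 16 = 3·5 + 1), so t ≡ 4·0 = 0 ≡ 0 (mod 5).
    Then x = 8 + 9·0 = 8, valid modulo lcm(9, 5) = 45: x ≡ 8 (mod 45).
  Combine with x ≡ 12 (mod 13); new modulus lcm = 585.
    Write x = 8 + 45·t and substitute into x ≡ 12 (mod 13): 45·t ≡ 12 − 8 = 4 (mod 13).
    Reduce coefficients mod 13: 6·t ≡ 4 (mod 13).
    The inverse of 6 mod 13 is 11 (since 6·11 = 66 = 5·13 + 1), so t ≡ 11·4 = 44 ≡ 5 (mod 13).
    Then x = 8 + 45·5 = 233, valid modulo lcm(45, 13) = 585: x ≡ 233 (mod 585).
  Combine with x ≡ 0 (mod 11); new modulus lcm = 6435.
    Write x = 233 + 585·t and substitute into x ≡ 0 (mod 11): 585·t ≡ 0 − 233 = -233 (mod 11).
    Reduce coefficients mod 11: 2·t ≡ 9 (mod 11).
    The inverse of 2 mod 11 is 6 (since 2·6 = 12 = 1·11 + 1), so t ≡ 6·9 = 54 ≡ 10 (mod 11).
    Then x = 233 + 585·10 = 6083, valid modulo lcm(585, 11) = 6435: x ≡ 6083 (mod 6435).
Verify against each original: 6083 mod 9 = 8, 6083 mod 5 = 3, 6083 mod 13 = 12, 6083 mod 11 = 0.

x ≡ 6083 (mod 6435).


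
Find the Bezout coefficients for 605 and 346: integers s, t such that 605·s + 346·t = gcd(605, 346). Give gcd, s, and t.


Euclidean algorithm on (605, 346) — divide until remainder is 0:
  605 = 1 · 346 + 259
  346 = 1 · 259 + 87
  259 = 2 · 87 + 85
  87 = 1 · 85 + 2
  85 = 42 · 2 + 1
  2 = 2 · 1 + 0
gcd(605, 346) = 1.
Track Bezout coefficients alongside the remainders: start with r₀ = 605 = a·1 + b·0 (s = 1, t = 0) and r₁ = 346 = a·0 + b·1 (s = 0, t = 1); each new remainder r_{k+1} = r_{k-1} − q_k·r_k inherits s_{k+1} = s_{k-1} − q_k·s_k, t_{k+1} = t_{k-1} − q_k·t_k, so r_k = a·s_k + b·t_k at every step:
  q = 1: r = 259, s = 1 − 1·0 = 1, t = 0 − 1·1 = -1  (check: 605·1 + 346·(-1) = 259)
  q = 1: r = 87, s = 0 − 1·1 = -1, t = 1 − 1·(-1) = 2  (check: 605·(-1) + 346·2 = 87)
  q = 2: r = 85, s = 1 − 2·(-1) = 3, t = -1 − 2·2 = -5  (check: 605·3 + 346·(-5) = 85)
  q = 1: r = 2, s = -1 − 1·3 = -4, t = 2 − 1·(-5) = 7  (check: 605·(-4) + 346·7 = 2)
  q = 42: r = 1, s = 3 − 42·(-4) = 171, t = -5 − 42·7 = -299  (check: 605·171 + 346·(-299) = 1)
The row with r = 1 (the gcd) gives the Bezout coefficients s = 171, t = -299.
Result: 605 · (171) + 346 · (-299) = 1.

gcd(605, 346) = 1; s = 171, t = -299 (check: 605·171 + 346·(-299) = 1).


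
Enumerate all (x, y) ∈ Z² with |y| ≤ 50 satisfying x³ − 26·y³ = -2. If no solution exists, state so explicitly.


The equation is x³ - 26y³ = -2. For fixed y, x³ = 26·y³ − 2, so a solution requires the RHS to be a perfect cube.
Strategy: iterate y from -50 to 50, compute RHS = 26·y³ − 2, and check whether it is a (positive or negative) perfect cube.
Check small values of y:
  y = 0: RHS = -2 is not a perfect cube.
  y = 1: RHS = 24 is not a perfect cube.
  y = -1: RHS = -28 is not a perfect cube.
  y = 2: RHS = 206 is not a perfect cube.
  y = -2: RHS = -210 is not a perfect cube.
  y = 3: RHS = 700 is not a perfect cube.
  y = -3: RHS = -704 is not a perfect cube.
Continuing the search up to |y| = 50 finds no solutions either.
No (x, y) in the scanned range satisfies the equation.

No integer solutions with |y| ≤ 50.


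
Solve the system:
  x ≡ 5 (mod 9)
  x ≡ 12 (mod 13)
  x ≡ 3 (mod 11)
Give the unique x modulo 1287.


Moduli 9, 13, 11 are pairwise coprime; by CRT there is a unique solution modulo M = 9 · 13 · 11 = 1287.
Solve pairwise, accumulating the modulus:
  Start with x ≡ 5 (mod 9).
  Combine with x ≡ 12 (mod 13): since gcd(9, 13) = 1, we get a unique residue mod 117.
    Write x = 5 + 9·t and substitute into x ≡ 12 (mod 13): 9·t ≡ 12 − 5 = 7 (mod 13).
    The inverse of 9 mod 13 is 3 (since 9·3 = 27 = 2·13 + 1), so t ≡ 3·7 = 21 ≡ 8 (mod 13).
    Then x = 5 + 9·8 = 77, valid modulo lcm(9, 13) = 117: x ≡ 77 (mod 117).
  Combine with x ≡ 3 (mod 11): since gcd(117, 11) = 1, we get a unique residue mod 1287.
    Write x = 77 + 117·t and substitute into x ≡ 3 (mod 11): 117·t ≡ 3 − 77 = -74 (mod 11).
    Reduce coefficients mod 11: 7·t ≡ 3 (mod 11).
    The inverse of 7 mod 11 is 8 (since 7·8 = 56 = 5·11 + 1), so t ≡ 8·3 = 24 ≡ 2 (mod 11).
    Then x = 77 + 117·2 = 311, valid modulo lcm(117, 11) = 1287: x ≡ 311 (mod 1287).
Verify: 311 mod 9 = 5 ✓, 311 mod 13 = 12 ✓, 311 mod 11 = 3 ✓.

x ≡ 311 (mod 1287).


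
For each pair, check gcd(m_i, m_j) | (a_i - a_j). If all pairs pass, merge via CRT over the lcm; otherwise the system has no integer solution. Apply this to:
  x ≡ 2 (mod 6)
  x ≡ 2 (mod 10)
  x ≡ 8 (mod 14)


Moduli 6, 10, 14 are not pairwise coprime, so CRT works modulo lcm(m_i) when all pairwise compatibility conditions hold.
Pairwise compatibility: gcd(m_i, m_j) must divide a_i - a_j for every pair.
Merge one congruence at a time:
  Start: x ≡ 2 (mod 6).
  Combine with x ≡ 2 (mod 10): gcd(6, 10) = 2; 2 - 2 = 0, which IS divisible by 2, so compatible.
    Write x = 2 + 6·t and substitute into x ≡ 2 (mod 10): 6·t ≡ 2 − 2 = 0 (mod 10).
    Divide the congruence (and modulus) by g = 2: 3·t ≡ 0 (mod 5).
    The inverse of 3 mod 5 is 2 (since 3·2 = 6 = 1·5 + 1), so t ≡ 2·0 = 0 ≡ 0 (mod 5).
    Then x = 2 + 6·0 = 2, valid modulo lcm(6, 10) = 30: x ≡ 2 (mod 30).
  Combine with x ≡ 8 (mod 14): gcd(30, 14) = 2; 8 - 2 = 6, which IS divisible by 2, so compatible.
    Write x = 2 + 30·t and substitute into x ≡ 8 (mod 14): 30·t ≡ 8 − 2 = 6 (mod 14).
    Divide the congruence (and modulus) by g = 2: 15·t ≡ 3 (mod 7).
    Reduce coefficients mod 7: 1·t ≡ 3 (mod 7).
    So t ≡ 3 (mod 7).
    Then x = 2 + 30·3 = 92, valid modulo lcm(30, 14) = 210: x ≡ 92 (mod 210).
Verify: 92 mod 6 = 2, 92 mod 10 = 2, 92 mod 14 = 8.

x ≡ 92 (mod 210).


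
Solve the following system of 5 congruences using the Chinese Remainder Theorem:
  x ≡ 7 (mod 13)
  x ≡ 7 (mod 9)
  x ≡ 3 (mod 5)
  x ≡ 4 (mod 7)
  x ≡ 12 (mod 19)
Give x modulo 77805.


Product of moduli M = 13 · 9 · 5 · 7 · 19 = 77805.
Merge one congruence at a time:
  Start: x ≡ 7 (mod 13).
  Combine with x ≡ 7 (mod 9); new modulus lcm = 117.
    Write x = 7 + 13·t and substitute into x ≡ 7 (mod 9): 13·t ≡ 7 − 7 = 0 (mod 9).
    Reduce coefficients mod 9: 4·t ≡ 0 (mod 9).
    The inverse of 4 mod 9 is 7 (since 4·7 = 28 = 3·9 + 1), so t ≡ 7·0 = 0 ≡ 0 (mod 9).
    Then x = 7 + 13·0 = 7, valid modulo lcm(13, 9) = 117: x ≡ 7 (mod 117).
  Combine with x ≡ 3 (mod 5); new modulus lcm = 585.
    Write x = 7 + 117·t and substitute into x ≡ 3 (mod 5): 117·t ≡ 3 − 7 = -4 (mod 5).
    Reduce coefficients mod 5: 2·t ≡ 1 (mod 5).
    The inverse of 2 mod 5 is 3 (since 2·3 = 6 = 1·5 + 1), so t ≡ 3·1 = 3 ≡ 3 (mod 5).
    Then x = 7 + 117·3 = 358, valid modulo lcm(117, 5) = 585: x ≡ 358 (mod 585).
  Combine with x ≡ 4 (mod 7); new modulus lcm = 4095.
    Write x = 358 + 585·t and substitute into x ≡ 4 (mod 7): 585·t ≡ 4 − 358 = -354 (mod 7).
    Reduce coefficients mod 7: 4·t ≡ 3 (mod 7).
    The inverse of 4 mod 7 is 2 (since 4·2 = 8 = 1·7 + 1), so t ≡ 2·3 = 6 ≡ 6 (mod 7).
    Then x = 358 + 585·6 = 3868, valid modulo lcm(585, 7) = 4095: x ≡ 3868 (mod 4095).
  Combine with x ≡ 12 (mod 19); new modulus lcm = 77805.
    Write x = 3868 + 4095·t and substitute into x ≡ 12 (mod 19): 4095·t ≡ 12 − 3868 = -3856 (mod 19).
    Reduce coefficients mod 19: 10·t ≡ 1 (mod 19).
    The inverse of 10 mod 19 is 2 (since 10·2 = 20 = 1·19 + 1), so t ≡ 2·1 = 2 ≡ 2 (mod 19).
    Then x = 3868 + 4095·2 = 12058, valid modulo lcm(4095, 19) = 77805: x ≡ 12058 (mod 77805).
Verify against each original: 12058 mod 13 = 7, 12058 mod 9 = 7, 12058 mod 5 = 3, 12058 mod 7 = 4, 12058 mod 19 = 12.

x ≡ 12058 (mod 77805).


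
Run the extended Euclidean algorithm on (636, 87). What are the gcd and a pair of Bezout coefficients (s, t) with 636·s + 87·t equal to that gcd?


Euclidean algorithm on (636, 87) — divide until remainder is 0:
  636 = 7 · 87 + 27
  87 = 3 · 27 + 6
  27 = 4 · 6 + 3
  6 = 2 · 3 + 0
gcd(636, 87) = 3.
Track Bezout coefficients alongside the remainders: start with r₀ = 636 = a·1 + b·0 (s = 1, t = 0) and r₁ = 87 = a·0 + b·1 (s = 0, t = 1); each new remainder r_{k+1} = r_{k-1} − q_k·r_k inherits s_{k+1} = s_{k-1} − q_k·s_k, t_{k+1} = t_{k-1} − q_k·t_k, so r_k = a·s_k + b·t_k at every step:
  q = 7: r = 27, s = 1 − 7·0 = 1, t = 0 − 7·1 = -7  (check: 636·1 + 87·(-7) = 27)
  q = 3: r = 6, s = 0 − 3·1 = -3, t = 1 − 3·(-7) = 22  (check: 636·(-3) + 87·22 = 6)
  q = 4: r = 3, s = 1 − 4·(-3) = 13, t = -7 − 4·22 = -95  (check: 636·13 + 87·(-95) = 3)
The row with r = 3 (the gcd) gives the Bezout coefficients s = 13, t = -95.
Result: 636 · (13) + 87 · (-95) = 3.

gcd(636, 87) = 3; s = 13, t = -95 (check: 636·13 + 87·(-95) = 3).


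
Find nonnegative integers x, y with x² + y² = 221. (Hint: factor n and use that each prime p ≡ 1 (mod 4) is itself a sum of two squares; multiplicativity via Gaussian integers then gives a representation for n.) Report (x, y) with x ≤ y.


Step 1: Factor n = 221 = 13 · 17.
Step 2: Check the mod-4 condition on each prime factor: 13 ≡ 1 (mod 4), exponent 1; 17 ≡ 1 (mod 4), exponent 1.
All primes ≡ 3 (mod 4) appear to even exponent (or don't appear), so by the two-squares theorem n IS expressible as a sum of two squares.
Step 3: Build a representation. Here n = 13 · 17 is a product of primes ≡ 1 (mod 4). Each prime p ≡ 1 (mod 4) is itself a sum of two squares; find a² by testing p − a² for a perfect square:
  13: 13 − 1² = 12, 13 − 2² = 9 = 3² ⇒ 13 = 2² + 3².
  17: 17 − 1² = 16 = 4² ⇒ 17 = 1² + 4².
  Combine using the Brahmagupta–Fibonacci identity (a² + b²)(c² + d²) = (ac − bd)² + (ad + bc)² = (ac + bd)² + (ad − bc)²:
  13 · 17 = 221: from (2² + 3²)(1² + 4²), take (2·1 − 3·4, 2·4 + 3·1) = (2 − 12, 8 + 3) = (-10, 11); dropping signs (only squares matter) gives (10, 11); check 10² + 11² = 100 + 121 = 221 ✓.
Step 4: Order so x ≤ y and verify: 10² + 11² = 100 + 121 = 221 = n. ✓

n = 221 = 10² + 11² (one valid representation with x ≤ y).


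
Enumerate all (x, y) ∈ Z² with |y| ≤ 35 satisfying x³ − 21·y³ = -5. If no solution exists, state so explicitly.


The equation is x³ - 21y³ = -5. For fixed y, x³ = 21·y³ − 5, so a solution requires the RHS to be a perfect cube.
Strategy: iterate y from -35 to 35, compute RHS = 21·y³ − 5, and check whether it is a (positive or negative) perfect cube.
Check small values of y:
  y = 0: RHS = -5 is not a perfect cube.
  y = 1: RHS = 16 is not a perfect cube.
  y = -1: RHS = -26 is not a perfect cube.
  y = 2: RHS = 163 is not a perfect cube.
  y = -2: RHS = -173 is not a perfect cube.
  y = 3: RHS = 562 is not a perfect cube.
  y = -3: RHS = -572 is not a perfect cube.
Continuing the search up to |y| = 35 finds no solutions either.
No (x, y) in the scanned range satisfies the equation.

No integer solutions with |y| ≤ 35.


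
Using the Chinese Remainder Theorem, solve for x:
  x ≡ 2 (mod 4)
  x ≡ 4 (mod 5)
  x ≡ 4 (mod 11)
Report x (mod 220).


Moduli 4, 5, 11 are pairwise coprime; by CRT there is a unique solution modulo M = 4 · 5 · 11 = 220.
Solve pairwise, accumulating the modulus:
  Start with x ≡ 2 (mod 4).
  Combine with x ≡ 4 (mod 5): since gcd(4, 5) = 1, we get a unique residue mod 20.
    Write x = 2 + 4·t and substitute into x ≡ 4 (mod 5): 4·t ≡ 4 − 2 = 2 (mod 5).
    The inverse of 4 mod 5 is 4 (since 4·4 = 16 = 3·5 + 1), so t ≡ 4·2 = 8 ≡ 3 (mod 5).
    Then x = 2 + 4·3 = 14, valid modulo lcm(4, 5) = 20: x ≡ 14 (mod 20).
  Combine with x ≡ 4 (mod 11): since gcd(20, 11) = 1, we get a unique residue mod 220.
    Write x = 14 + 20·t and substitute into x ≡ 4 (mod 11): 20·t ≡ 4 − 14 = -10 (mod 11).
    Reduce coefficients mod 11: 9·t ≡ 1 (mod 11).
    The inverse of 9 mod 11 is 5 (since 9·5 = 45 = 4·11 + 1), so t ≡ 5·1 = 5 ≡ 5 (mod 11).
    Then x = 14 + 20·5 = 114, valid modulo lcm(20, 11) = 220: x ≡ 114 (mod 220).
Verify: 114 mod 4 = 2 ✓, 114 mod 5 = 4 ✓, 114 mod 11 = 4 ✓.

x ≡ 114 (mod 220).


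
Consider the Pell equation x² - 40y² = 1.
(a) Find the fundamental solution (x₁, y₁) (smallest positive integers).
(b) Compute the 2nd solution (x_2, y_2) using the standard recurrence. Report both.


Step 1: Find the fundamental solution (x₁, y₁) of x² - 40y² = 1.
  Expand √40 as a continued fraction. a₀ = ⌊√40⌋ = 6; iterate m_{k+1} = d_k·a_k − m_k, d_{k+1} = (40 − m_{k+1}²)/d_k, a_{k+1} = ⌊(a₀ + m_{k+1})/d_{k+1}⌋ (starting m₀ = 0, d₀ = 1), with convergents p_k = a_k·p_{k-1} + p_{k-2}, q_k = a_k·q_{k-1} + q_{k-2} (p₋₁ = 1, q₋₁ = 0):
  k = 0: a₀ = 6; p₀/q₀ = 6/1; p₀² − 40·q₀² = 36 − 40 = -4.
  k = 1: m = 6, d = 4, a = ⌊(6 + 6)/4⌋ = 3; p/q = (3·6 + 1)/(3·1 + 0) = 19/3; p² − 40·q² = 361 − 360 = 1.
  The first convergent with p² − 40·q² = 1 gives the fundamental solution (x₁, y₁) = (19, 3).
Step 2: Apply the recurrence (x_{n+1}, y_{n+1}) = (x₁x_n + 40y₁y_n, x₁y_n + y₁x_n) repeatedly.
  From (x_1, y_1) = (19, 3): x_2 = 19·19 + 40·3·3 = 721; y_2 = 19·3 + 3·19 = 114.
Step 3: Verify x_2² - 40·y_2² = 519841 - 519840 = 1 (should be 1). ✓

(x_1, y_1) = (19, 3); (x_2, y_2) = (721, 114).


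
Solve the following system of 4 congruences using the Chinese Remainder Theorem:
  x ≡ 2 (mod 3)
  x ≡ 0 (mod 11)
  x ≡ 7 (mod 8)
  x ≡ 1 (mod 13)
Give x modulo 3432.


Product of moduli M = 3 · 11 · 8 · 13 = 3432.
Merge one congruence at a time:
  Start: x ≡ 2 (mod 3).
  Combine with x ≡ 0 (mod 11); new modulus lcm = 33.
    Write x = 2 + 3·t and substitute into x ≡ 0 (mod 11): 3·t ≡ 0 − 2 = -2 (mod 11).
    Reduce coefficients mod 11: 3·t ≡ 9 (mod 11).
    The inverse of 3 mod 11 is 4 (since 3·4 = 12 = 1·11 + 1), so t ≡ 4·9 = 36 ≡ 3 (mod 11).
    Then x = 2 + 3·3 = 11, valid modulo lcm(3, 11) = 33: x ≡ 11 (mod 33).
  Combine with x ≡ 7 (mod 8); new modulus lcm = 264.
    Write x = 11 + 33·t and substitute into x ≡ 7 (mod 8): 33·t ≡ 7 − 11 = -4 (mod 8).
    Reduce coefficients mod 8: 1·t ≡ 4 (mod 8).
    So t ≡ 4 (mod 8).
    Then x = 11 + 33·4 = 143, valid modulo lcm(33, 8) = 264: x ≡ 143 (mod 264).
  Combine with x ≡ 1 (mod 13); new modulus lcm = 3432.
    Write x = 143 + 264·t and substitute into x ≡ 1 (mod 13): 264·t ≡ 1 − 143 = -142 (mod 13).
    Reduce coefficients mod 13: 4·t ≡ 1 (mod 13).
    The inverse of 4 mod 13 is 10 (since 4·10 = 40 = 3·13 + 1), so t ≡ 10·1 = 10 ≡ 10 (mod 13).
    Then x = 143 + 264·10 = 2783, valid modulo lcm(264, 13) = 3432: x ≡ 2783 (mod 3432).
Verify against each original: 2783 mod 3 = 2, 2783 mod 11 = 0, 2783 mod 8 = 7, 2783 mod 13 = 1.

x ≡ 2783 (mod 3432).


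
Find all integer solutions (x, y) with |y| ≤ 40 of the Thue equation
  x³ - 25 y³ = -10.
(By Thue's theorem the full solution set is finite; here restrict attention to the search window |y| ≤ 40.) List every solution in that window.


The equation is x³ - 25y³ = -10. For fixed y, x³ = 25·y³ − 10, so a solution requires the RHS to be a perfect cube.
Strategy: iterate y from -40 to 40, compute RHS = 25·y³ − 10, and check whether it is a (positive or negative) perfect cube.
Check small values of y:
  y = 0: RHS = -10 is not a perfect cube.
  y = 1: RHS = 15 is not a perfect cube.
  y = -1: RHS = -35 is not a perfect cube.
  y = 2: RHS = 190 is not a perfect cube.
  y = -2: RHS = -210 is not a perfect cube.
  y = 3: RHS = 665 is not a perfect cube.
  y = -3: RHS = -685 is not a perfect cube.
Continuing the search up to |y| = 40 finds no solutions either.
No (x, y) in the scanned range satisfies the equation.

No integer solutions with |y| ≤ 40.


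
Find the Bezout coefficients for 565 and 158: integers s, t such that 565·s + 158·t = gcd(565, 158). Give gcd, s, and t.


Euclidean algorithm on (565, 158) — divide until remainder is 0:
  565 = 3 · 158 + 91
  158 = 1 · 91 + 67
  91 = 1 · 67 + 24
  67 = 2 · 24 + 19
  24 = 1 · 19 + 5
  19 = 3 · 5 + 4
  5 = 1 · 4 + 1
  4 = 4 · 1 + 0
gcd(565, 158) = 1.
Track Bezout coefficients alongside the remainders: start with r₀ = 565 = a·1 + b·0 (s = 1, t = 0) and r₁ = 158 = a·0 + b·1 (s = 0, t = 1); each new remainder r_{k+1} = r_{k-1} − q_k·r_k inherits s_{k+1} = s_{k-1} − q_k·s_k, t_{k+1} = t_{k-1} − q_k·t_k, so r_k = a·s_k + b·t_k at every step:
  q = 3: r = 91, s = 1 − 3·0 = 1, t = 0 − 3·1 = -3  (check: 565·1 + 158·(-3) = 91)
  q = 1: r = 67, s = 0 − 1·1 = -1, t = 1 − 1·(-3) = 4  (check: 565·(-1) + 158·4 = 67)
  q = 1: r = 24, s = 1 − 1·(-1) = 2, t = -3 − 1·4 = -7  (check: 565·2 + 158·(-7) = 24)
  q = 2: r = 19, s = -1 − 2·2 = -5, t = 4 − 2·(-7) = 18  (check: 565·(-5) + 158·18 = 19)
  q = 1: r = 5, s = 2 − 1·(-5) = 7, t = -7 − 1·18 = -25  (check: 565·7 + 158·(-25) = 5)
  q = 3: r = 4, s = -5 − 3·7 = -26, t = 18 − 3·(-25) = 93  (check: 565·(-26) + 158·93 = 4)
  q = 1: r = 1, s = 7 − 1·(-26) = 33, t = -25 − 1·93 = -118  (check: 565·33 + 158·(-118) = 1)
The row with r = 1 (the gcd) gives the Bezout coefficients s = 33, t = -118.
Result: 565 · (33) + 158 · (-118) = 1.

gcd(565, 158) = 1; s = 33, t = -118 (check: 565·33 + 158·(-118) = 1).


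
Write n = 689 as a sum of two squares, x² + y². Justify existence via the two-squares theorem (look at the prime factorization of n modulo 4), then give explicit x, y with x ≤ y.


Step 1: Factor n = 689 = 13 · 53.
Step 2: Check the mod-4 condition on each prime factor: 13 ≡ 1 (mod 4), exponent 1; 53 ≡ 1 (mod 4), exponent 1.
All primes ≡ 3 (mod 4) appear to even exponent (or don't appear), so by the two-squares theorem n IS expressible as a sum of two squares.
Step 3: Build a representation. Here n = 13 · 53 is a product of primes ≡ 1 (mod 4). Each prime p ≡ 1 (mod 4) is itself a sum of two squares; find a² by testing p − a² for a perfect square:
  13: 13 − 1² = 12, 13 − 2² = 9 = 3² ⇒ 13 = 2² + 3².
  53: 53 − 1² = 52, 53 − 2² = 49 = 7² ⇒ 53 = 2² + 7².
  Combine using the Brahmagupta–Fibonacci identity (a² + b²)(c² + d²) = (ac − bd)² + (ad + bc)² = (ac + bd)² + (ad − bc)²:
  13 · 53 = 689: from (2² + 3²)(2² + 7²), take (2·2 − 3·7, 2·7 + 3·2) = (4 − 21, 14 + 6) = (-17, 20); dropping signs (only squares matter) gives (17, 20); check 17² + 20² = 289 + 400 = 689 ✓.
Step 4: Order so x ≤ y and verify: 17² + 20² = 289 + 400 = 689 = n. ✓

n = 689 = 17² + 20² (one valid representation with x ≤ y).


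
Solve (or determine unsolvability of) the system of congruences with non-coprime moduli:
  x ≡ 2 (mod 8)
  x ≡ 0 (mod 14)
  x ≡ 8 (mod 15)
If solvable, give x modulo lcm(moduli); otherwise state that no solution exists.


Moduli 8, 14, 15 are not pairwise coprime, so CRT works modulo lcm(m_i) when all pairwise compatibility conditions hold.
Pairwise compatibility: gcd(m_i, m_j) must divide a_i - a_j for every pair.
Merge one congruence at a time:
  Start: x ≡ 2 (mod 8).
  Combine with x ≡ 0 (mod 14): gcd(8, 14) = 2; 0 - 2 = -2, which IS divisible by 2, so compatible.
    Write x = 2 + 8·t and substitute into x ≡ 0 (mod 14): 8·t ≡ 0 − 2 = -2 (mod 14).
    Divide the congruence (and modulus) by g = 2: 4·t ≡ -1 (mod 7).
    Reduce coefficients mod 7: 4·t ≡ 6 (mod 7).
    The inverse of 4 mod 7 is 2 (since 4·2 = 8 = 1·7 + 1), so t ≡ 2·6 = 12 ≡ 5 (mod 7).
    Then x = 2 + 8·5 = 42, valid modulo lcm(8, 14) = 56: x ≡ 42 (mod 56).
  Combine with x ≡ 8 (mod 15): gcd(56, 15) = 1; 8 - 42 = -34, which IS divisible by 1, so compatible.
    Write x = 42 + 56·t and substitute into x ≡ 8 (mod 15): 56·t ≡ 8 − 42 = -34 (mod 15).
    Reduce coefficients mod 15: 11·t ≡ 11 (mod 15).
    The inverse of 11 mod 15 is 11 (since 11·11 = 121 = 8·15 + 1), so t ≡ 11·11 = 121 ≡ 1 (mod 15).
    Then x = 42 + 56·1 = 98, valid modulo lcm(56, 15) = 840: x ≡ 98 (mod 840).
Verify: 98 mod 8 = 2, 98 mod 14 = 0, 98 mod 15 = 8.

x ≡ 98 (mod 840).


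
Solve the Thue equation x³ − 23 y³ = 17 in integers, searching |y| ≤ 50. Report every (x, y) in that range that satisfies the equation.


The equation is x³ - 23y³ = 17. For fixed y, x³ = 23·y³ + 17, so a solution requires the RHS to be a perfect cube.
Strategy: iterate y from -50 to 50, compute RHS = 23·y³ + 17, and check whether it is a (positive or negative) perfect cube.
Check small values of y:
  y = 0: RHS = 17 is not a perfect cube.
  y = 1: RHS = 40 is not a perfect cube.
  y = -1: RHS = -6 is not a perfect cube.
  y = 2: RHS = 201 is not a perfect cube.
  y = -2: RHS = -167 is not a perfect cube.
  y = 3: RHS = 638 is not a perfect cube.
  y = -3: RHS = -604 is not a perfect cube.
Continuing the search up to |y| = 50 finds no solutions either.
No (x, y) in the scanned range satisfies the equation.

No integer solutions with |y| ≤ 50.


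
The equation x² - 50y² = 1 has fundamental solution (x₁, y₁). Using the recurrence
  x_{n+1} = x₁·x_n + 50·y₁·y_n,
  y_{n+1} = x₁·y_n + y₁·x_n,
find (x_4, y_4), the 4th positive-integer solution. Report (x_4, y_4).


Step 1: Find the fundamental solution (x₁, y₁) of x² - 50y² = 1.
  Expand √50 as a continued fraction. a₀ = ⌊√50⌋ = 7; iterate m_{k+1} = d_k·a_k − m_k, d_{k+1} = (50 − m_{k+1}²)/d_k, a_{k+1} = ⌊(a₀ + m_{k+1})/d_{k+1}⌋ (starting m₀ = 0, d₀ = 1), with convergents p_k = a_k·p_{k-1} + p_{k-2}, q_k = a_k·q_{k-1} + q_{k-2} (p₋₁ = 1, q₋₁ = 0):
  k = 0: a₀ = 7; p₀/q₀ = 7/1; p₀² − 50·q₀² = 49 − 50 = -1.
  k = 1: m = 7, d = 1, a = ⌊(7 + 7)/1⌋ = 14; p/q = (14·7 + 1)/(14·1 + 0) = 99/14; p² − 50·q² = 9801 − 9800 = 1.
  The first convergent with p² − 50·q² = 1 gives the fundamental solution (x₁, y₁) = (99, 14).
Step 2: Apply the recurrence (x_{n+1}, y_{n+1}) = (x₁x_n + 50y₁y_n, x₁y_n + y₁x_n) repeatedly.
  From (x_1, y_1) = (99, 14): x_2 = 99·99 + 50·14·14 = 19601; y_2 = 99·14 + 14·99 = 2772.
  From (x_2, y_2) = (19601, 2772): x_3 = 99·19601 + 50·14·2772 = 3880899; y_3 = 99·2772 + 14·19601 = 548842.
  From (x_3, y_3) = (3880899, 548842): x_4 = 99·3880899 + 50·14·548842 = 768398401; y_4 = 99·548842 + 14·3880899 = 108667944.
Step 3: Verify x_4² - 50·y_4² = 590436102659356801 - 590436102659356800 = 1 (should be 1). ✓

(x_1, y_1) = (99, 14); (x_4, y_4) = (768398401, 108667944).


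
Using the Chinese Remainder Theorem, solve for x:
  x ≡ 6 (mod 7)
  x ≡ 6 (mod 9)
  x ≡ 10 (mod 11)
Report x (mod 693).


Moduli 7, 9, 11 are pairwise coprime; by CRT there is a unique solution modulo M = 7 · 9 · 11 = 693.
Solve pairwise, accumulating the modulus:
  Start with x ≡ 6 (mod 7).
  Combine with x ≡ 6 (mod 9): since gcd(7, 9) = 1, we get a unique residue mod 63.
    Write x = 6 + 7·t and substitute into x ≡ 6 (mod 9): 7·t ≡ 6 − 6 = 0 (mod 9).
    The inverse of 7 mod 9 is 4 (since 7·4 = 28 = 3·9 + 1), so t ≡ 4·0 = 0 ≡ 0 (mod 9).
    Then x = 6 + 7·0 = 6, valid modulo lcm(7, 9) = 63: x ≡ 6 (mod 63).
  Combine with x ≡ 10 (mod 11): since gcd(63, 11) = 1, we get a unique residue mod 693.
    Write x = 6 + 63·t and substitute into x ≡ 10 (mod 11): 63·t ≡ 10 − 6 = 4 (mod 11).
    Reduce coefficients mod 11: 8·t ≡ 4 (mod 11).
    The inverse of 8 mod 11 is 7 (since 8·7 = 56 = 5·11 + 1), so t ≡ 7·4 = 28 ≡ 6 (mod 11).
    Then x = 6 + 63·6 = 384, valid modulo lcm(63, 11) = 693: x ≡ 384 (mod 693).
Verify: 384 mod 7 = 6 ✓, 384 mod 9 = 6 ✓, 384 mod 11 = 10 ✓.

x ≡ 384 (mod 693).


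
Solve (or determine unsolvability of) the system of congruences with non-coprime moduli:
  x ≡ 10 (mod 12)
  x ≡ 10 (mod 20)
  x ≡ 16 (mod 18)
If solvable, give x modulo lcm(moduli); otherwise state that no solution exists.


Moduli 12, 20, 18 are not pairwise coprime, so CRT works modulo lcm(m_i) when all pairwise compatibility conditions hold.
Pairwise compatibility: gcd(m_i, m_j) must divide a_i - a_j for every pair.
Merge one congruence at a time:
  Start: x ≡ 10 (mod 12).
  Combine with x ≡ 10 (mod 20): gcd(12, 20) = 4; 10 - 10 = 0, which IS divisible by 4, so compatible.
    Write x = 10 + 12·t and substitute into x ≡ 10 (mod 20): 12·t ≡ 10 − 10 = 0 (mod 20).
    Divide the congruence (and modulus) by g = 4: 3·t ≡ 0 (mod 5).
    The inverse of 3 mod 5 is 2 (since 3·2 = 6 = 1·5 + 1), so t ≡ 2·0 = 0 ≡ 0 (mod 5).
    Then x = 10 + 12·0 = 10, valid modulo lcm(12, 20) = 60: x ≡ 10 (mod 60).
  Combine with x ≡ 16 (mod 18): gcd(60, 18) = 6; 16 - 10 = 6, which IS divisible by 6, so compatible.
    Write x = 10 + 60·t and substitute into x ≡ 16 (mod 18): 60·t ≡ 16 − 10 = 6 (mod 18).
    Divide the congruence (and modulus) by g = 6: 10·t ≡ 1 (mod 3).
    Reduce coefficients mod 3: 1·t ≡ 1 (mod 3).
    So t ≡ 1 (mod 3).
    Then x = 10 + 60·1 = 70, valid modulo lcm(60, 18) = 180: x ≡ 70 (mod 180).
Verify: 70 mod 12 = 10, 70 mod 20 = 10, 70 mod 18 = 16.

x ≡ 70 (mod 180).


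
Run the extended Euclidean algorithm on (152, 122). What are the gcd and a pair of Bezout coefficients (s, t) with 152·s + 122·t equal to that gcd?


Euclidean algorithm on (152, 122) — divide until remainder is 0:
  152 = 1 · 122 + 30
  122 = 4 · 30 + 2
  30 = 15 · 2 + 0
gcd(152, 122) = 2.
Track Bezout coefficients alongside the remainders: start with r₀ = 152 = a·1 + b·0 (s = 1, t = 0) and r₁ = 122 = a·0 + b·1 (s = 0, t = 1); each new remainder r_{k+1} = r_{k-1} − q_k·r_k inherits s_{k+1} = s_{k-1} − q_k·s_k, t_{k+1} = t_{k-1} − q_k·t_k, so r_k = a·s_k + b·t_k at every step:
  q = 1: r = 30, s = 1 − 1·0 = 1, t = 0 − 1·1 = -1  (check: 152·1 + 122·(-1) = 30)
  q = 4: r = 2, s = 0 − 4·1 = -4, t = 1 − 4·(-1) = 5  (check: 152·(-4) + 122·5 = 2)
The row with r = 2 (the gcd) gives the Bezout coefficients s = -4, t = 5.
Result: 152 · (-4) + 122 · (5) = 2.

gcd(152, 122) = 2; s = -4, t = 5 (check: 152·(-4) + 122·5 = 2).


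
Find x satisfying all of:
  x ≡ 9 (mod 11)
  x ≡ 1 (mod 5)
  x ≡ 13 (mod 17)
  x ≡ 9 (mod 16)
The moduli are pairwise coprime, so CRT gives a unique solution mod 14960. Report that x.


Product of moduli M = 11 · 5 · 17 · 16 = 14960.
Merge one congruence at a time:
  Start: x ≡ 9 (mod 11).
  Combine with x ≡ 1 (mod 5); new modulus lcm = 55.
    Write x = 9 + 11·t and substitute into x ≡ 1 (mod 5): 11·t ≡ 1 − 9 = -8 (mod 5).
    Reduce coefficients mod 5: 1·t ≡ 2 (mod 5).
    So t ≡ 2 (mod 5).
    Then x = 9 + 11·2 = 31, valid modulo lcm(11, 5) = 55: x ≡ 31 (mod 55).
  Combine with x ≡ 13 (mod 17); new modulus lcm = 935.
    Write x = 31 + 55·t and substitute into x ≡ 13 (mod 17): 55·t ≡ 13 − 31 = -18 (mod 17).
    Reduce coefficients mod 17: 4·t ≡ 16 (mod 17).
    The inverse of 4 mod 17 is 13 (since 4·13 = 52 = 3·17 + 1), so t ≡ 13·16 = 208 ≡ 4 (mod 17).
    Then x = 31 + 55·4 = 251, valid modulo lcm(55, 17) = 935: x ≡ 251 (mod 935).
  Combine with x ≡ 9 (mod 16); new modulus lcm = 14960.
    Write x = 251 + 935·t and substitute into x ≡ 9 (mod 16): 935·t ≡ 9 − 251 = -242 (mod 16).
    Reduce coefficients mod 16: 7·t ≡ 14 (mod 16).
    The inverse of 7 mod 16 is 7 (since 7·7 = 49 = 3·16 + 1), so t ≡ 7·14 = 98 ≡ 2 (mod 16).
    Then x = 251 + 935·2 = 2121, valid modulo lcm(935, 16) = 14960: x ≡ 2121 (mod 14960).
Verify against each original: 2121 mod 11 = 9, 2121 mod 5 = 1, 2121 mod 17 = 13, 2121 mod 16 = 9.

x ≡ 2121 (mod 14960).


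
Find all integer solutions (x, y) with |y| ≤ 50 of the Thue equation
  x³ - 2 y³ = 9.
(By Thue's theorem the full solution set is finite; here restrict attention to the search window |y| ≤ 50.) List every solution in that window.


The equation is x³ - 2y³ = 9. For fixed y, x³ = 2·y³ + 9, so a solution requires the RHS to be a perfect cube.
Strategy: iterate y from -50 to 50, compute RHS = 2·y³ + 9, and check whether it is a (positive or negative) perfect cube.
Check small values of y:
  y = 0: RHS = 9 is not a perfect cube.
  y = 1: RHS = 11 is not a perfect cube.
  y = -1: RHS = 7 is not a perfect cube.
  y = 2: RHS = 25 is not a perfect cube.
  y = -2: RHS = -7 is not a perfect cube.
  y = 3: RHS = 63 is not a perfect cube.
  y = -3: RHS = -45 is not a perfect cube.
Continuing the search up to |y| = 50 finds no solutions either.
No (x, y) in the scanned range satisfies the equation.

No integer solutions with |y| ≤ 50.


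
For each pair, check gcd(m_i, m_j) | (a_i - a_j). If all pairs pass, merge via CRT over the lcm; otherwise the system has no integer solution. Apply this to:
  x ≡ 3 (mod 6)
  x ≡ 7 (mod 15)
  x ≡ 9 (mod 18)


Moduli 6, 15, 18 are not pairwise coprime, so CRT works modulo lcm(m_i) when all pairwise compatibility conditions hold.
Pairwise compatibility: gcd(m_i, m_j) must divide a_i - a_j for every pair.
Merge one congruence at a time:
  Start: x ≡ 3 (mod 6).
  Combine with x ≡ 7 (mod 15): gcd(6, 15) = 3, and 7 - 3 = 4 is NOT divisible by 3.
    ⇒ system is inconsistent (no integer solution).

No solution (the system is inconsistent).


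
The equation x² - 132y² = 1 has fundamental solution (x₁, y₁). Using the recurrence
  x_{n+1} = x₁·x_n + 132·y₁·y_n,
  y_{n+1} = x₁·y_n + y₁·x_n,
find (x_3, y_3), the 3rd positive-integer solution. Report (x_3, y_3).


Step 1: Find the fundamental solution (x₁, y₁) of x² - 132y² = 1.
  Expand √132 as a continued fraction. a₀ = ⌊√132⌋ = 11; iterate m_{k+1} = d_k·a_k − m_k, d_{k+1} = (132 − m_{k+1}²)/d_k, a_{k+1} = ⌊(a₀ + m_{k+1})/d_{k+1}⌋ (starting m₀ = 0, d₀ = 1), with convergents p_k = a_k·p_{k-1} + p_{k-2}, q_k = a_k·q_{k-1} + q_{k-2} (p₋₁ = 1, q₋₁ = 0):
  k = 0: a₀ = 11; p₀/q₀ = 11/1; p₀² − 132·q₀² = 121 − 132 = -11.
  k = 1: m = 11, d = 11, a = ⌊(11 + 11)/11⌋ = 2; p/q = (2·11 + 1)/(2·1 + 0) = 23/2; p² − 132·q² = 529 − 528 = 1.
  The first convergent with p² − 132·q² = 1 gives the fundamental solution (x₁, y₁) = (23, 2).
Step 2: Apply the recurrence (x_{n+1}, y_{n+1}) = (x₁x_n + 132y₁y_n, x₁y_n + y₁x_n) repeatedly.
  From (x_1, y_1) = (23, 2): x_2 = 23·23 + 132·2·2 = 1057; y_2 = 23·2 + 2·23 = 92.
  From (x_2, y_2) = (1057, 92): x_3 = 23·1057 + 132·2·92 = 48599; y_3 = 23·92 + 2·1057 = 4230.
Step 3: Verify x_3² - 132·y_3² = 2361862801 - 2361862800 = 1 (should be 1). ✓

(x_1, y_1) = (23, 2); (x_3, y_3) = (48599, 4230).


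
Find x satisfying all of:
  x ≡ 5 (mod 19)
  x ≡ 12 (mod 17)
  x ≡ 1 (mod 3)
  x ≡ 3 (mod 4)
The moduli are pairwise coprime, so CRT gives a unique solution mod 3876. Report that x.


Product of moduli M = 19 · 17 · 3 · 4 = 3876.
Merge one congruence at a time:
  Start: x ≡ 5 (mod 19).
  Combine with x ≡ 12 (mod 17); new modulus lcm = 323.
    Write x = 5 + 19·t and substitute into x ≡ 12 (mod 17): 19·t ≡ 12 − 5 = 7 (mod 17).
    Reduce coefficients mod 17: 2·t ≡ 7 (mod 17).
    The inverse of 2 mod 17 is 9 (since 2·9 = 18 = 1·17 + 1), so t ≡ 9·7 = 63 ≡ 12 (mod 17).
    Then x = 5 + 19·12 = 233, valid modulo lcm(19, 17) = 323: x ≡ 233 (mod 323).
  Combine with x ≡ 1 (mod 3); new modulus lcm = 969.
    Write x = 233 + 323·t and substitute into x ≡ 1 (mod 3): 323·t ≡ 1 − 233 = -232 (mod 3).
    Reduce coefficients mod 3: 2·t ≡ 2 (mod 3).
    The inverse of 2 mod 3 is 2 (since 2·2 = 4 = 1·3 + 1), so t ≡ 2·2 = 4 ≡ 1 (mod 3).
    Then x = 233 + 323·1 = 556, valid modulo lcm(323, 3) = 969: x ≡ 556 (mod 969).
  Combine with x ≡ 3 (mod 4); new modulus lcm = 3876.
    Write x = 556 + 969·t and substitute into x ≡ 3 (mod 4): 969·t ≡ 3 − 556 = -553 (mod 4).
    Reduce coefficients mod 4: 1·t ≡ 3 (mod 4).
    So t ≡ 3 (mod 4).
    Then x = 556 + 969·3 = 3463, valid modulo lcm(969, 4) = 3876: x ≡ 3463 (mod 3876).
Verify against each original: 3463 mod 19 = 5, 3463 mod 17 = 12, 3463 mod 3 = 1, 3463 mod 4 = 3.

x ≡ 3463 (mod 3876).


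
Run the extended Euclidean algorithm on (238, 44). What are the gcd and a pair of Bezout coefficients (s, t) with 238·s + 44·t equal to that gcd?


Euclidean algorithm on (238, 44) — divide until remainder is 0:
  238 = 5 · 44 + 18
  44 = 2 · 18 + 8
  18 = 2 · 8 + 2
  8 = 4 · 2 + 0
gcd(238, 44) = 2.
Track Bezout coefficients alongside the remainders: start with r₀ = 238 = a·1 + b·0 (s = 1, t = 0) and r₁ = 44 = a·0 + b·1 (s = 0, t = 1); each new remainder r_{k+1} = r_{k-1} − q_k·r_k inherits s_{k+1} = s_{k-1} − q_k·s_k, t_{k+1} = t_{k-1} − q_k·t_k, so r_k = a·s_k + b·t_k at every step:
  q = 5: r = 18, s = 1 − 5·0 = 1, t = 0 − 5·1 = -5  (check: 238·1 + 44·(-5) = 18)
  q = 2: r = 8, s = 0 − 2·1 = -2, t = 1 − 2·(-5) = 11  (check: 238·(-2) + 44·11 = 8)
  q = 2: r = 2, s = 1 − 2·(-2) = 5, t = -5 − 2·11 = -27  (check: 238·5 + 44·(-27) = 2)
The row with r = 2 (the gcd) gives the Bezout coefficients s = 5, t = -27.
Result: 238 · (5) + 44 · (-27) = 2.

gcd(238, 44) = 2; s = 5, t = -27 (check: 238·5 + 44·(-27) = 2).


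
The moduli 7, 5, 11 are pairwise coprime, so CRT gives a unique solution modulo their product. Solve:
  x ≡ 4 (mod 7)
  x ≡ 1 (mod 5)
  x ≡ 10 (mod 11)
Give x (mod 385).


Moduli 7, 5, 11 are pairwise coprime; by CRT there is a unique solution modulo M = 7 · 5 · 11 = 385.
Solve pairwise, accumulating the modulus:
  Start with x ≡ 4 (mod 7).
  Combine with x ≡ 1 (mod 5): since gcd(7, 5) = 1, we get a unique residue mod 35.
    Write x = 4 + 7·t and substitute into x ≡ 1 (mod 5): 7·t ≡ 1 − 4 = -3 (mod 5).
    Reduce coefficients mod 5: 2·t ≡ 2 (mod 5).
    The inverse of 2 mod 5 is 3 (since 2·3 = 6 = 1·5 + 1), so t ≡ 3·2 = 6 ≡ 1 (mod 5).
    Then x = 4 + 7·1 = 11, valid modulo lcm(7, 5) = 35: x ≡ 11 (mod 35).
  Combine with x ≡ 10 (mod 11): since gcd(35, 11) = 1, we get a unique residue mod 385.
    Write x = 11 + 35·t and substitute into x ≡ 10 (mod 11): 35·t ≡ 10 − 11 = -1 (mod 11).
    Reduce coefficients mod 11: 2·t ≡ 10 (mod 11).
    The inverse of 2 mod 11 is 6 (since 2·6 = 12 = 1·11 + 1), so t ≡ 6·10 = 60 ≡ 5 (mod 11).
    Then x = 11 + 35·5 = 186, valid modulo lcm(35, 11) = 385: x ≡ 186 (mod 385).
Verify: 186 mod 7 = 4 ✓, 186 mod 5 = 1 ✓, 186 mod 11 = 10 ✓.

x ≡ 186 (mod 385).


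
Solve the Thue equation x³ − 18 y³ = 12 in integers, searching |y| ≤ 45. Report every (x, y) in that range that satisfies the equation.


The equation is x³ - 18y³ = 12. For fixed y, x³ = 18·y³ + 12, so a solution requires the RHS to be a perfect cube.
Strategy: iterate y from -45 to 45, compute RHS = 18·y³ + 12, and check whether it is a (positive or negative) perfect cube.
Check small values of y:
  y = 0: RHS = 12 is not a perfect cube.
  y = 1: RHS = 30 is not a perfect cube.
  y = -1: RHS = -6 is not a perfect cube.
  y = 2: RHS = 156 is not a perfect cube.
  y = -2: RHS = -132 is not a perfect cube.
  y = 3: RHS = 498 is not a perfect cube.
  y = -3: RHS = -474 is not a perfect cube.
Continuing the search up to |y| = 45 finds no solutions either.
No (x, y) in the scanned range satisfies the equation.

No integer solutions with |y| ≤ 45.
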